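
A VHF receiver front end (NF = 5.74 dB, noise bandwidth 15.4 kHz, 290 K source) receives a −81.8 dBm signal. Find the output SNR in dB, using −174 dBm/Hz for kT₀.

44.6 dB

Noise floor: N = −174 + 10 log₁₀(B) + NF
10 log₁₀(1.54×10⁴) = 41.88 dB
N = −174 + 41.88 + 5.74 = −126.38 dBm
SNR = P_sig − N = −81.8 − (−126.38) = 44.58 dB → 44.6 dB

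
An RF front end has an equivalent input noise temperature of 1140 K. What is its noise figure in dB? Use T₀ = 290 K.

6.93 dB

F = 1 + T_e/T₀ = 1 + 1140/290 = 4.93103
NF = 10 log₁₀(4.93103) = 6.93 dB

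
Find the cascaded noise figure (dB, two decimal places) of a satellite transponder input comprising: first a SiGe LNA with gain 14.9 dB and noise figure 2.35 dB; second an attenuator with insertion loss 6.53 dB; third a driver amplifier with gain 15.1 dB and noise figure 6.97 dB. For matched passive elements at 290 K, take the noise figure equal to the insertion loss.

3.82 dB

Convert to linear (a loss of L dB is a gain of −L dB): F_i = 10^(NF_i/10), G_i = 10^(G_i,dB/10)
  Stage 1: F_1 = 10^(2.35/10) = 1.718, G_1 = 10^(14.9/10) = 30.90
  Stage 2: F_2 = 10^(6.53/10) = 4.498, G_2 = 10^(−6.53/10) = 0.2223
  Stage 3: F_3 = 10^(6.97/10) = 4.977, G_3 = 10^(15.1/10) = 32.36
Friis cascade:
  F = 1.718 + (4.498 − 1)/30.90 + (4.977 − 1)/6.871 = 2.410
NF = 10 log₁₀(2.410) = 3.82 dB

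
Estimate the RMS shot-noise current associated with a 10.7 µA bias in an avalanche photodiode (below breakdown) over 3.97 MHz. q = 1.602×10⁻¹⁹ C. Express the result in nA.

I_n = √(2qI·B)
2qI·B = 2 × 1.602×10⁻¹⁹ × 1.07×10⁻⁵ × 3.97×10⁶ = 1.36×10⁻¹⁷ A²
I_n = √(1.36×10⁻¹⁷) = 3.69×10⁻⁹ A = 3.69 nA

3.69 nA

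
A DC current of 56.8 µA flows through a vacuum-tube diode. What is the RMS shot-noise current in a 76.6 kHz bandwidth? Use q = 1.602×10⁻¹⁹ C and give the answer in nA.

I_n = √(2qI·B)
2qI·B = 2 × 1.602×10⁻¹⁹ × 5.68×10⁻⁵ × 7.66×10⁴ = 1.39×10⁻¹⁸ A²
I_n = √(1.39×10⁻¹⁸) = 1.18×10⁻⁹ A = 1.18 nA

1.18 nA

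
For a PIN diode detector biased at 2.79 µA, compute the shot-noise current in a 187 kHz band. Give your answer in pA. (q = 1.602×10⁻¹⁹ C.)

I_n = √(2qI·B)
2qI·B = 2 × 1.602×10⁻¹⁹ × 2.79×10⁻⁶ × 1.87×10⁵ = 1.67×10⁻¹⁹ A²
I_n = √(1.67×10⁻¹⁹) = 4.09×10⁻¹⁰ A = 409 pA

409 pA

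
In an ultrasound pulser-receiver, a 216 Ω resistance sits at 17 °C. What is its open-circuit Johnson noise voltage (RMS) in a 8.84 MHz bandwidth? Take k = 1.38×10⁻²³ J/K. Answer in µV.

T = 17 °C + 273.15 = 290.15 K
V_n = √(4kTRB)
4kTRB = 4 × 1.38×10⁻²³ × 290.15 × 2.16×10² × 8.84×10⁶ = 3.06×10⁻¹¹ V²
V_n = √(3.06×10⁻¹¹) = 5.53×10⁻⁶ V = 5.53 µV

5.53 µV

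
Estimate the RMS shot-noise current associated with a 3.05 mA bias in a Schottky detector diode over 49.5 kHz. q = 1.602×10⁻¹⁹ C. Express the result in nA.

6.96 nA

I_n = √(2qI·B)
2qI·B = 2 × 1.602×10⁻¹⁹ × 3.05×10⁻³ × 4.95×10⁴ = 4.84×10⁻¹⁷ A²
I_n = √(4.84×10⁻¹⁷) = 6.96×10⁻⁹ A = 6.96 nA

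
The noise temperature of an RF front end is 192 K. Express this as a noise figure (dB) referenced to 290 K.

2.21 dB

F = 1 + T_e/T₀ = 1 + 192/290 = 1.66207
NF = 10 log₁₀(1.66207) = 2.21 dB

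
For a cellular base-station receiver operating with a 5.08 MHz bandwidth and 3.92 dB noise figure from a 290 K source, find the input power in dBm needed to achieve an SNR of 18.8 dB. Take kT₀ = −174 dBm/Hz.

−84.2 dBm

Sensitivity = −174 + 10 log₁₀(B) + NF + SNR_min
= −174 + 67.06 + 3.92 + 18.8
= −84.22 dBm → −84.2 dBm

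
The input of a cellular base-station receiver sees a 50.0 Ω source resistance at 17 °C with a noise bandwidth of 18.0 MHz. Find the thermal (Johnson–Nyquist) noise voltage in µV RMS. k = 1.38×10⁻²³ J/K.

3.80 µV

T = 17 °C + 273.15 = 290.15 K
V_n = √(4kTRB)
4kTRB = 4 × 1.38×10⁻²³ × 290.15 × 5.00×10¹ × 1.80×10⁷ = 1.44×10⁻¹¹ V²
V_n = √(1.44×10⁻¹¹) = 3.80×10⁻⁶ V = 3.80 µV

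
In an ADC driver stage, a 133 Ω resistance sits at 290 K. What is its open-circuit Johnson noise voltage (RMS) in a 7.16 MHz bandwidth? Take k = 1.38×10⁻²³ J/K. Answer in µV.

3.90 µV

V_n = √(4kTRB)
4kTRB = 4 × 1.38×10⁻²³ × 290 × 1.33×10² × 7.16×10⁶ = 1.52×10⁻¹¹ V²
V_n = √(1.52×10⁻¹¹) = 3.90×10⁻⁶ V = 3.90 µV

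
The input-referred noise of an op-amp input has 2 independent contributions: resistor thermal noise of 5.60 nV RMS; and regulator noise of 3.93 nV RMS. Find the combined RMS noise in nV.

6.84 nV

Uncorrelated sources add in power (mean-square): V_tot = √(ΣV_i²)
V_tot = √[(5.60×10⁻⁹)² + (3.93×10⁻⁹)²] = 6.84×10⁻⁹ V = 6.84 nV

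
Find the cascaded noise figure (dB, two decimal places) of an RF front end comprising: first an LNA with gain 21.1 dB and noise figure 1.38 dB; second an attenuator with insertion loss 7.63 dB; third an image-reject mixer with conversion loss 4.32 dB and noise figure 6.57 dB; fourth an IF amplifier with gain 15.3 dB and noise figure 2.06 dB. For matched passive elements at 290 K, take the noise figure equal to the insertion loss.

Convert to linear (a loss of L dB is a gain of −L dB): F_i = 10^(NF_i/10), G_i = 10^(G_i,dB/10)
  Stage 1: F_1 = 10^(1.38/10) = 1.374, G_1 = 10^(21.1/10) = 128.8
  Stage 2: F_2 = 10^(7.63/10) = 5.794, G_2 = 10^(−7.63/10) = 0.1726
  Stage 3: F_3 = 10^(6.57/10) = 4.539, G_3 = 10^(−4.32/10) = 0.3698
  Stage 4: F_4 = 10^(2.06/10) = 1.607, G_4 = 10^(15.3/10) = 33.88
Friis cascade:
  F = 1.374 + (5.794 − 1)/128.8 + (4.539 − 1)/22.23 + (1.607 − 1)/8.222 = 1.644
NF = 10 log₁₀(1.644) = 2.16 dB

2.16 dB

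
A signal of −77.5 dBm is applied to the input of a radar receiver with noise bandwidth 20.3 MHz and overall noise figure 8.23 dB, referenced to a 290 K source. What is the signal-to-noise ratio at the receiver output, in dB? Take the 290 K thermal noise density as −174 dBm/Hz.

Noise floor: N = −174 + 10 log₁₀(B) + NF
10 log₁₀(2.03×10⁷) = 73.07 dB
N = −174 + 73.07 + 8.23 = −92.70 dBm
SNR = P_sig − N = −77.5 − (−92.70) = 15.20 dB → 15.2 dB

15.2 dB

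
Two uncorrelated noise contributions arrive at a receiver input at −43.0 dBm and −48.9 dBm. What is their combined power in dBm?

−42.0 dBm

Convert to linear, add, convert back:
P₁ = 5.01×10⁻⁸ W, P₂ = 1.29×10⁻⁸ W
P_tot = 6.30×10⁻⁸ W → 10 log₁₀(P_tot / 10⁻³) = −42.0 dBm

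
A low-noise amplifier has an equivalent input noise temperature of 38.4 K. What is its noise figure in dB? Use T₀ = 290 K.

F = 1 + T_e/T₀ = 1 + 38.4/290 = 1.13241
NF = 10 log₁₀(1.13241) = 0.540 dB

0.540 dB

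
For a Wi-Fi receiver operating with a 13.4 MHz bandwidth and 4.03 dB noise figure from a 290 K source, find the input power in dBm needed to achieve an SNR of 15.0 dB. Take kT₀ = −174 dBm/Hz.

Sensitivity = −174 + 10 log₁₀(B) + NF + SNR_min
= −174 + 71.27 + 4.03 + 15.0
= −83.70 dBm → −83.7 dBm

−83.7 dBm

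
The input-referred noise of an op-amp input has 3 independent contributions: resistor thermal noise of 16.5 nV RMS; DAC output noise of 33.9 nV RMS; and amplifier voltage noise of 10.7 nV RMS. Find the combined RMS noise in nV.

39.2 nV

Uncorrelated sources add in power (mean-square): V_tot = √(ΣV_i²)
V_tot = √[(1.65×10⁻⁸)² + (3.39×10⁻⁸)² + (1.07×10⁻⁸)²] = 3.92×10⁻⁸ V = 39.2 nV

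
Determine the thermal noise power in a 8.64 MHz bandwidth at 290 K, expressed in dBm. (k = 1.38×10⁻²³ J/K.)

P_n = kTB = 1.38×10⁻²³ × 290 × 8.64×10⁶ = 3.46×10⁻¹⁴ W
In dBm: 10 log₁₀(3.46×10⁻¹⁴ / 10⁻³) = −104.6 dBm

−104.6 dBm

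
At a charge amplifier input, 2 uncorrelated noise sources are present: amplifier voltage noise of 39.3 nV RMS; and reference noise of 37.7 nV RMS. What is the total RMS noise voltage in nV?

54.5 nV

Uncorrelated sources add in power (mean-square): V_tot = √(ΣV_i²)
V_tot = √[(3.93×10⁻⁸)² + (3.77×10⁻⁸)²] = 5.45×10⁻⁸ V = 54.5 nV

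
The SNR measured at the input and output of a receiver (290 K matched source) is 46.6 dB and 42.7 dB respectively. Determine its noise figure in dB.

3.9 dB

NF (dB) = SNR_in(dB) − SNR_out(dB) when the source is at T₀
NF = 46.6 − 42.7 = 3.9 dB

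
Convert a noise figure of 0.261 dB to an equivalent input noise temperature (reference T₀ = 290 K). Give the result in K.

F = 10^(0.261/10) = 1.06194
T_e = (F − 1)·T₀ = (1.06194 − 1) × 290 = 18.0 K

18.0 K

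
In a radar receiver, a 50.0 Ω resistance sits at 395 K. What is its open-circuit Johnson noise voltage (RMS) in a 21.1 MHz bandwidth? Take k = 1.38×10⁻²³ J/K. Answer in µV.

4.80 µV

V_n = √(4kTRB)
4kTRB = 4 × 1.38×10⁻²³ × 395 × 5.00×10¹ × 2.11×10⁷ = 2.30×10⁻¹¹ V²
V_n = √(2.30×10⁻¹¹) = 4.80×10⁻⁶ V = 4.80 µV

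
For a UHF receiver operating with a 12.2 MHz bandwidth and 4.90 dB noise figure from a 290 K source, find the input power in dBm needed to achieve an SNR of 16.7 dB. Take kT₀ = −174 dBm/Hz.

−81.5 dBm

Sensitivity = −174 + 10 log₁₀(B) + NF + SNR_min
= −174 + 70.86 + 4.90 + 16.7
= −81.54 dBm → −81.5 dBm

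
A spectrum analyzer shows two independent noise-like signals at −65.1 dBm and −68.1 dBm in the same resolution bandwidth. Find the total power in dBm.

−63.3 dBm

Convert to linear, add, convert back:
P₁ = 3.09×10⁻¹⁰ W, P₂ = 1.55×10⁻¹⁰ W
P_tot = 4.64×10⁻¹⁰ W → 10 log₁₀(P_tot / 10⁻³) = −63.3 dBm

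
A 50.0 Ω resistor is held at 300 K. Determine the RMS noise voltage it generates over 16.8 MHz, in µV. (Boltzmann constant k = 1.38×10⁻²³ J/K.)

3.73 µV

V_n = √(4kTRB)
4kTRB = 4 × 1.38×10⁻²³ × 300 × 5.00×10¹ × 1.68×10⁷ = 1.39×10⁻¹¹ V²
V_n = √(1.39×10⁻¹¹) = 3.73×10⁻⁶ V = 3.73 µV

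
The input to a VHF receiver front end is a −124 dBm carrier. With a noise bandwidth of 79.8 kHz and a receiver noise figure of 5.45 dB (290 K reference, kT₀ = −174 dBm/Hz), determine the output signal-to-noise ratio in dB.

Noise floor: N = −174 + 10 log₁₀(B) + NF
10 log₁₀(7.98×10⁴) = 49.02 dB
N = −174 + 49.02 + 5.45 = −119.53 dBm
SNR = P_sig − N = −124 − (−119.53) = −4.47 dB → −4.5 dB

−4.5 dB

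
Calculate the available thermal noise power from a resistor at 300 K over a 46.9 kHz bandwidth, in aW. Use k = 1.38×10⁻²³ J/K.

P_n = kTB = 1.38×10⁻²³ × 300 × 4.69×10⁴ = 1.94×10⁻¹⁶ W = 194 aW

194 aW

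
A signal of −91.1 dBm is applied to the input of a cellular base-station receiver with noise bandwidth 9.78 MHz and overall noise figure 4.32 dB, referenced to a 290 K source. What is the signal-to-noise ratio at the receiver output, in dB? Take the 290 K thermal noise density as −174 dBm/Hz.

8.7 dB

Noise floor: N = −174 + 10 log₁₀(B) + NF
10 log₁₀(9.78×10⁶) = 69.9 dB
N = −174 + 69.9 + 4.32 = −99.78 dBm
SNR = P_sig − N = −91.1 − (−99.78) = 8.68 dB → 8.7 dB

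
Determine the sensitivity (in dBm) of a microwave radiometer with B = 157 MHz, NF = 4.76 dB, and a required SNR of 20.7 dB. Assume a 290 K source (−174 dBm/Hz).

Sensitivity = −174 + 10 log₁₀(B) + NF + SNR_min
= −174 + 81.96 + 4.76 + 20.7
= −66.58 dBm → −66.6 dBm

−66.6 dBm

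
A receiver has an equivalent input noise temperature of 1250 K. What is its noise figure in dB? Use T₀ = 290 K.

7.25 dB

F = 1 + T_e/T₀ = 1 + 1250/290 = 5.31034
NF = 10 log₁₀(5.31034) = 7.25 dB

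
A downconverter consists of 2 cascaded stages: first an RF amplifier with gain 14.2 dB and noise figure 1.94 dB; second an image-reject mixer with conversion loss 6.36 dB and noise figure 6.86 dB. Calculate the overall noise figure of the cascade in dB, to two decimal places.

2.33 dB

Convert to linear (a loss of L dB is a gain of −L dB): F_i = 10^(NF_i/10), G_i = 10^(G_i,dB/10)
  Stage 1: F_1 = 10^(1.94/10) = 1.563, G_1 = 10^(14.2/10) = 26.30
  Stage 2: F_2 = 10^(6.86/10) = 4.853, G_2 = 10^(−6.36/10) = 0.2312
Friis cascade:
  F = 1.563 + (4.853 − 1)/26.30 = 1.710
NF = 10 log₁₀(1.710) = 2.33 dB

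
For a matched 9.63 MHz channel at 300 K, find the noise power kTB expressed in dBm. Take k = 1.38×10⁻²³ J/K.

−104.0 dBm

P_n = kTB = 1.38×10⁻²³ × 300 × 9.63×10⁶ = 3.99×10⁻¹⁴ W
In dBm: 10 log₁₀(3.99×10⁻¹⁴ / 10⁻³) = −104.0 dBm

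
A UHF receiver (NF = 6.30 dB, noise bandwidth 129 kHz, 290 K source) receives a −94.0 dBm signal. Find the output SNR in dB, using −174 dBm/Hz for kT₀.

22.6 dB

Noise floor: N = −174 + 10 log₁₀(B) + NF
10 log₁₀(1.29×10⁵) = 51.11 dB
N = −174 + 51.11 + 6.30 = −116.59 dBm
SNR = P_sig − N = −94.0 − (−116.59) = 22.59 dB → 22.6 dB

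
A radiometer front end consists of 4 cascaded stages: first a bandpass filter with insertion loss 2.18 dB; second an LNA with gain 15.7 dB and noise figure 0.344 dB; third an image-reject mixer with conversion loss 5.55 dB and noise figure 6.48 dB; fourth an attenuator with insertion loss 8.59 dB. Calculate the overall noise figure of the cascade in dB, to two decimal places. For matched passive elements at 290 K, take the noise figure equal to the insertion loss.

Convert to linear (a loss of L dB is a gain of −L dB): F_i = 10^(NF_i/10), G_i = 10^(G_i,dB/10)
  Stage 1: F_1 = 10^(2.18/10) = 1.652, G_1 = 10^(−2.18/10) = 0.6053
  Stage 2: F_2 = 10^(0.344/10) = 1.082, G_2 = 10^(15.7/10) = 37.15
  Stage 3: F_3 = 10^(6.48/10) = 4.446, G_3 = 10^(−5.55/10) = 0.2786
  Stage 4: F_4 = 10^(8.59/10) = 7.228, G_4 = 10^(−8.59/10) = 0.1384
Friis cascade:
  F = 1.652 + (1.082 − 1)/0.6053 + (4.446 − 1)/22.49 + (7.228 − 1)/6.266 = 2.935
NF = 10 log₁₀(2.935) = 4.68 dB

4.68 dB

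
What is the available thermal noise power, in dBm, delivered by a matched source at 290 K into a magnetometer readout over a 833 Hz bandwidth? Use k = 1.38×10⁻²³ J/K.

−144.8 dBm

P_n = kTB = 1.38×10⁻²³ × 290 × 8.33×10² = 3.33×10⁻¹⁸ W
In dBm: 10 log₁₀(3.33×10⁻¹⁸ / 10⁻³) = −144.8 dBm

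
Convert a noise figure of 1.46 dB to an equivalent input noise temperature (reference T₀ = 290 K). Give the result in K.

116 K

F = 10^(1.46/10) = 1.39959
T_e = (F − 1)·T₀ = (1.39959 − 1) × 290 = 116 K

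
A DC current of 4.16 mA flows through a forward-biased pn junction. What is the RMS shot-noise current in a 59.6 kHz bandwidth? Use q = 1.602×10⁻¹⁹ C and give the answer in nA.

I_n = √(2qI·B)
2qI·B = 2 × 1.602×10⁻¹⁹ × 4.16×10⁻³ × 5.96×10⁴ = 7.94×10⁻¹⁷ A²
I_n = √(7.94×10⁻¹⁷) = 8.91×10⁻⁹ A = 8.91 nA

8.91 nA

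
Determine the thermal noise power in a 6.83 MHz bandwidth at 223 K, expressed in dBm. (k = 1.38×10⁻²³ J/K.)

−106.8 dBm

P_n = kTB = 1.38×10⁻²³ × 223 × 6.83×10⁶ = 2.10×10⁻¹⁴ W
In dBm: 10 log₁₀(2.10×10⁻¹⁴ / 10⁻³) = −106.8 dBm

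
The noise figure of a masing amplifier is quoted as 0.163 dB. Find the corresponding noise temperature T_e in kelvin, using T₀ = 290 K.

11.1 K

F = 10^(0.163/10) = 1.03825
T_e = (F − 1)·T₀ = (1.03825 − 1) × 290 = 11.1 K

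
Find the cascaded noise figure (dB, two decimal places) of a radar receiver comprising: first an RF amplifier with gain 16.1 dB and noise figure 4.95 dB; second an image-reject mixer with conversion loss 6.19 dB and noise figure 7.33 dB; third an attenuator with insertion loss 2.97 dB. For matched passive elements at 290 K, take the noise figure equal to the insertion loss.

Convert to linear (a loss of L dB is a gain of −L dB): F_i = 10^(NF_i/10), G_i = 10^(G_i,dB/10)
  Stage 1: F_1 = 10^(4.95/10) = 3.126, G_1 = 10^(16.1/10) = 40.74
  Stage 2: F_2 = 10^(7.33/10) = 5.408, G_2 = 10^(−6.19/10) = 0.2404
  Stage 3: F_3 = 10^(2.97/10) = 1.982, G_3 = 10^(−2.97/10) = 0.5047
Friis cascade:
  F = 3.126 + (5.408 − 1)/40.74 + (1.982 − 1)/9.795 = 3.334
NF = 10 log₁₀(3.334) = 5.23 dB

5.23 dB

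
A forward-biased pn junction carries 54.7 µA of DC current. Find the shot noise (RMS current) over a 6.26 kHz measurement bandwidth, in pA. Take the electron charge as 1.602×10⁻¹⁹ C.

331 pA

I_n = √(2qI·B)
2qI·B = 2 × 1.602×10⁻¹⁹ × 5.47×10⁻⁵ × 6.26×10³ = 1.10×10⁻¹⁹ A²
I_n = √(1.10×10⁻¹⁹) = 3.31×10⁻¹⁰ A = 331 pA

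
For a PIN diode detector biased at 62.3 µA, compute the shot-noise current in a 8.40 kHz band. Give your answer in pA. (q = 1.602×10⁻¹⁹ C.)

I_n = √(2qI·B)
2qI·B = 2 × 1.602×10⁻¹⁹ × 6.23×10⁻⁵ × 8.40×10³ = 1.68×10⁻¹⁹ A²
I_n = √(1.68×10⁻¹⁹) = 4.09×10⁻¹⁰ A = 409 pA

409 pA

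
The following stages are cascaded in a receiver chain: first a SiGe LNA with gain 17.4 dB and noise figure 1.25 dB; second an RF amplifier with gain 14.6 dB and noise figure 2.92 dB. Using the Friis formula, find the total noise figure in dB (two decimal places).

1.31 dB

Convert to linear (a loss of L dB is a gain of −L dB): F_i = 10^(NF_i/10), G_i = 10^(G_i,dB/10)
  Stage 1: F_1 = 10^(1.25/10) = 1.334, G_1 = 10^(17.4/10) = 54.95
  Stage 2: F_2 = 10^(2.92/10) = 1.959, G_2 = 10^(14.6/10) = 28.84
Friis cascade:
  F = 1.334 + (1.959 − 1)/54.95 = 1.351
NF = 10 log₁₀(1.351) = 1.31 dB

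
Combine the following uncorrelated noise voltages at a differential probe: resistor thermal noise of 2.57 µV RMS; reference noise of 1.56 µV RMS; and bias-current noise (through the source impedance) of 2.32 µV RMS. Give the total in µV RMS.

3.80 µV

Uncorrelated sources add in power (mean-square): V_tot = √(ΣV_i²)
V_tot = √[(2.57×10⁻⁶)² + (1.56×10⁻⁶)² + (2.32×10⁻⁶)²] = 3.80×10⁻⁶ V = 3.80 µV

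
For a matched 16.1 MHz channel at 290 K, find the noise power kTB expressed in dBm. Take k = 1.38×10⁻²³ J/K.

−101.9 dBm

P_n = kTB = 1.38×10⁻²³ × 290 × 1.61×10⁷ = 6.44×10⁻¹⁴ W
In dBm: 10 log₁₀(6.44×10⁻¹⁴ / 10⁻³) = −101.9 dBm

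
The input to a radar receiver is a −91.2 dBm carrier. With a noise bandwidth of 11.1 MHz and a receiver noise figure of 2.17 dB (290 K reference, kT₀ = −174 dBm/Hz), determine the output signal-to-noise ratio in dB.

10.2 dB

Noise floor: N = −174 + 10 log₁₀(B) + NF
10 log₁₀(1.11×10⁷) = 70.45 dB
N = −174 + 70.45 + 2.17 = −101.38 dBm
SNR = P_sig − N = −91.2 − (−101.38) = 10.18 dB → 10.2 dB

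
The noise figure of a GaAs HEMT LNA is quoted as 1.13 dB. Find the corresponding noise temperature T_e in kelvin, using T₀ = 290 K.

86.2 K

F = 10^(1.13/10) = 1.29718
T_e = (F − 1)·T₀ = (1.29718 − 1) × 290 = 86.2 K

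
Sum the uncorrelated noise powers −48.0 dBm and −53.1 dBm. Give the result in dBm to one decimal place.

Convert to linear, add, convert back:
P₁ = 1.58×10⁻⁸ W, P₂ = 4.90×10⁻⁹ W
P_tot = 2.07×10⁻⁸ W → 10 log₁₀(P_tot / 10⁻³) = −46.8 dBm

−46.8 dBm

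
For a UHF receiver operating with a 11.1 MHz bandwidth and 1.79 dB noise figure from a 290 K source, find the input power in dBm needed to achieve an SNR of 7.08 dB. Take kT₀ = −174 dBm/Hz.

Sensitivity = −174 + 10 log₁₀(B) + NF + SNR_min
= −174 + 70.45 + 1.79 + 7.08
= −94.68 dBm → −94.7 dBm

−94.7 dBm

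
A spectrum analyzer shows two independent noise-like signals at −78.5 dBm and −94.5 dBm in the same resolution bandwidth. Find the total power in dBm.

Convert to linear, add, convert back:
P₁ = 1.41×10⁻¹¹ W, P₂ = 3.55×10⁻¹³ W
P_tot = 1.45×10⁻¹¹ W → 10 log₁₀(P_tot / 10⁻³) = −78.4 dBm

−78.4 dBm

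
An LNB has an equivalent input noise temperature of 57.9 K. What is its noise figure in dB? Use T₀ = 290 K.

F = 1 + T_e/T₀ = 1 + 57.9/290 = 1.19966
NF = 10 log₁₀(1.19966) = 0.791 dB

0.791 dB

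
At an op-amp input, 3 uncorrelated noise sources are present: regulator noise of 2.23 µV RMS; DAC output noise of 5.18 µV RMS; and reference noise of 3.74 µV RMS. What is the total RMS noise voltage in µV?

6.77 µV

Uncorrelated sources add in power (mean-square): V_tot = √(ΣV_i²)
V_tot = √[(2.23×10⁻⁶)² + (5.18×10⁻⁶)² + (3.74×10⁻⁶)²] = 6.77×10⁻⁶ V = 6.77 µV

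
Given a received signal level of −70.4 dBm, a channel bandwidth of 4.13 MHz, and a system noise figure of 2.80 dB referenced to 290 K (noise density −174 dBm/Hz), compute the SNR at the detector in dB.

Noise floor: N = −174 + 10 log₁₀(B) + NF
10 log₁₀(4.13×10⁶) = 66.16 dB
N = −174 + 66.16 + 2.80 = −105.04 dBm
SNR = P_sig − N = −70.4 − (−105.04) = 34.64 dB → 34.6 dB

34.6 dB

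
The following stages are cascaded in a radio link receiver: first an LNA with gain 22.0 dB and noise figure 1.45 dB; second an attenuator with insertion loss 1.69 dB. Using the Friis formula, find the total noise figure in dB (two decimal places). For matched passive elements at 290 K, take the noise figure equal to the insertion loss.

1.46 dB

Convert to linear (a loss of L dB is a gain of −L dB): F_i = 10^(NF_i/10), G_i = 10^(G_i,dB/10)
  Stage 1: F_1 = 10^(1.45/10) = 1.396, G_1 = 10^(22.0/10) = 158.5
  Stage 2: F_2 = 10^(1.69/10) = 1.476, G_2 = 10^(−1.69/10) = 0.6776
Friis cascade:
  F = 1.396 + (1.476 − 1)/158.5 = 1.399
NF = 10 log₁₀(1.399) = 1.46 dB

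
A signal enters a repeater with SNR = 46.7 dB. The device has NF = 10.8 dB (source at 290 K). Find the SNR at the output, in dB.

35.9 dB

By definition F = SNR_in/SNR_out, so in dB: SNR_out = SNR_in − NF
SNR_out = 46.7 − 10.8 = 35.9 dB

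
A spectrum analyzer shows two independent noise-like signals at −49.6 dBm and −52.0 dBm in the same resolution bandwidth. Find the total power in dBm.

−47.6 dBm

Convert to linear, add, convert back:
P₁ = 1.10×10⁻⁸ W, P₂ = 6.31×10⁻⁹ W
P_tot = 1.73×10⁻⁸ W → 10 log₁₀(P_tot / 10⁻³) = −47.6 dBm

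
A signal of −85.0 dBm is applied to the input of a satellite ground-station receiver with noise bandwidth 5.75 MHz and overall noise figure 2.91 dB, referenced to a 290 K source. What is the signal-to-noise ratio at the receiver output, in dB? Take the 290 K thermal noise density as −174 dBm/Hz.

18.5 dB

Noise floor: N = −174 + 10 log₁₀(B) + NF
10 log₁₀(5.75×10⁶) = 67.6 dB
N = −174 + 67.6 + 2.91 = −103.49 dBm
SNR = P_sig − N = −85.0 − (−103.49) = 18.49 dB → 18.5 dB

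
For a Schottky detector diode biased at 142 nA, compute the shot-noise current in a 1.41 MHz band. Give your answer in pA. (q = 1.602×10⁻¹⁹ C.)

I_n = √(2qI·B)
2qI·B = 2 × 1.602×10⁻¹⁹ × 1.42×10⁻⁷ × 1.41×10⁶ = 6.42×10⁻²⁰ A²
I_n = √(6.42×10⁻²⁰) = 2.53×10⁻¹⁰ A = 253 pA

253 pA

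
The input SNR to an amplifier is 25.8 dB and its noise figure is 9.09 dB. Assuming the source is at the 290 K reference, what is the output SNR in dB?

By definition F = SNR_in/SNR_out, so in dB: SNR_out = SNR_in − NF
SNR_out = 25.8 − 9.09 = 16.71 dB

16.71 dB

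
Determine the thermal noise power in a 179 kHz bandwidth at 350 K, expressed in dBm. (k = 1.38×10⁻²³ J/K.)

−120.6 dBm

P_n = kTB = 1.38×10⁻²³ × 350 × 1.79×10⁵ = 8.65×10⁻¹⁶ W
In dBm: 10 log₁₀(8.65×10⁻¹⁶ / 10⁻³) = −120.6 dBm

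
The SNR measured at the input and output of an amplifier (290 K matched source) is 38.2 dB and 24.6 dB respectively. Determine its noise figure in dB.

NF (dB) = SNR_in(dB) − SNR_out(dB) when the source is at T₀
NF = 38.2 − 24.6 = 13.6 dB

13.6 dB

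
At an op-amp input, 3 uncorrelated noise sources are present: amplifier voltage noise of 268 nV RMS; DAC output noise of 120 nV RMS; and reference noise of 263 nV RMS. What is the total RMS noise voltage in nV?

Uncorrelated sources add in power (mean-square): V_tot = √(ΣV_i²)
V_tot = √[(2.68×10⁻⁷)² + (1.20×10⁻⁷)² + (2.63×10⁻⁷)²] = 3.94×10⁻⁷ V = 394 nV

394 nV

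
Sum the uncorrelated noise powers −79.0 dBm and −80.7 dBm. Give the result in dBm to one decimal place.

−76.8 dBm

Convert to linear, add, convert back:
P₁ = 1.26×10⁻¹¹ W, P₂ = 8.51×10⁻¹² W
P_tot = 2.11×10⁻¹¹ W → 10 log₁₀(P_tot / 10⁻³) = −76.8 dBm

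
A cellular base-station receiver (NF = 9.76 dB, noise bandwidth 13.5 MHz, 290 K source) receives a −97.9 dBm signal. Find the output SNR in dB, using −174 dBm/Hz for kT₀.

−5.0 dB

Noise floor: N = −174 + 10 log₁₀(B) + NF
10 log₁₀(1.35×10⁷) = 71.3 dB
N = −174 + 71.3 + 9.76 = −92.94 dBm
SNR = P_sig − N = −97.9 − (−92.94) = −4.96 dB → −5.0 dB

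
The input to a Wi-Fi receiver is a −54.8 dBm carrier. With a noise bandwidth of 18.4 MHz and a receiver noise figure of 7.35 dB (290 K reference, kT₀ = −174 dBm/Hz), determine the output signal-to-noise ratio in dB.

39.2 dB

Noise floor: N = −174 + 10 log₁₀(B) + NF
10 log₁₀(1.84×10⁷) = 72.65 dB
N = −174 + 72.65 + 7.35 = −94.00 dBm
SNR = P_sig − N = −54.8 − (−94.00) = 39.20 dB → 39.2 dB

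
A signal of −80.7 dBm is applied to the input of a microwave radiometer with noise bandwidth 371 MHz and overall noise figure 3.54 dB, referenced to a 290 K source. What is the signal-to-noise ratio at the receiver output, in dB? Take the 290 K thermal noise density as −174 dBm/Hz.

4.1 dB

Noise floor: N = −174 + 10 log₁₀(B) + NF
10 log₁₀(3.71×10⁸) = 85.69 dB
N = −174 + 85.69 + 3.54 = −84.77 dBm
SNR = P_sig − N = −80.7 − (−84.77) = 4.07 dB → 4.1 dB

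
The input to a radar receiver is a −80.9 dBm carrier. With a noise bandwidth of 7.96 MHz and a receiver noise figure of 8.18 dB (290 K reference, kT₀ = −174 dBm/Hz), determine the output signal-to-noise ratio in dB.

15.9 dB

Noise floor: N = −174 + 10 log₁₀(B) + NF
10 log₁₀(7.96×10⁶) = 69.01 dB
N = −174 + 69.01 + 8.18 = −96.81 dBm
SNR = P_sig − N = −80.9 − (−96.81) = 15.91 dB → 15.9 dB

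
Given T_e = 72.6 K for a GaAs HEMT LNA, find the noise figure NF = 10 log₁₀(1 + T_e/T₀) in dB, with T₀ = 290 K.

0.970 dB

F = 1 + T_e/T₀ = 1 + 72.6/290 = 1.25034
NF = 10 log₁₀(1.25034) = 0.970 dB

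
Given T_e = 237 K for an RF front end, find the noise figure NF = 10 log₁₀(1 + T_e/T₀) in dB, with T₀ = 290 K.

2.59 dB

F = 1 + T_e/T₀ = 1 + 237/290 = 1.81724
NF = 10 log₁₀(1.81724) = 2.59 dB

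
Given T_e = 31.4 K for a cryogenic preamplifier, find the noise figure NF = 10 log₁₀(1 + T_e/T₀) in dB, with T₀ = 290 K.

0.446 dB

F = 1 + T_e/T₀ = 1 + 31.4/290 = 1.10828
NF = 10 log₁₀(1.10828) = 0.446 dB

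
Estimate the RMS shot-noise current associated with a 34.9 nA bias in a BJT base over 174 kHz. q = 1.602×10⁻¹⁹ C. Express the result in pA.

I_n = √(2qI·B)
2qI·B = 2 × 1.602×10⁻¹⁹ × 3.49×10⁻⁸ × 1.74×10⁵ = 1.95×10⁻²¹ A²
I_n = √(1.95×10⁻²¹) = 4.41×10⁻¹¹ A = 44.1 pA

44.1 pA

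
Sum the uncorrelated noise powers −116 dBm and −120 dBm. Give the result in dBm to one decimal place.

Convert to linear, add, convert back:
P₁ = 2.51×10⁻¹⁵ W, P₂ = 1.00×10⁻¹⁵ W
P_tot = 3.51×10⁻¹⁵ W → 10 log₁₀(P_tot / 10⁻³) = −114.5 dBm

−114.5 dBm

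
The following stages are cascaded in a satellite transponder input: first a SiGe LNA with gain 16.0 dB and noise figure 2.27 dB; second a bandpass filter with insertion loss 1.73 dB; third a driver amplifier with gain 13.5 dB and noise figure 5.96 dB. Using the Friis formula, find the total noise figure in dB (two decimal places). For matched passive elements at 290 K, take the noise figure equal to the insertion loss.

2.57 dB

Convert to linear (a loss of L dB is a gain of −L dB): F_i = 10^(NF_i/10), G_i = 10^(G_i,dB/10)
  Stage 1: F_1 = 10^(2.27/10) = 1.687, G_1 = 10^(16.0/10) = 39.81
  Stage 2: F_2 = 10^(1.73/10) = 1.489, G_2 = 10^(−1.73/10) = 0.6714
  Stage 3: F_3 = 10^(5.96/10) = 3.945, G_3 = 10^(13.5/10) = 22.39
Friis cascade:
  F = 1.687 + (1.489 − 1)/39.81 + (3.945 − 1)/26.73 = 1.809
NF = 10 log₁₀(1.809) = 2.57 dB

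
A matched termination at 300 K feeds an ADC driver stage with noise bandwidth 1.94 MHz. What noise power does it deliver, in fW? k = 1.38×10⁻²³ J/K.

8.03 fW

P_n = kTB = 1.38×10⁻²³ × 300 × 1.94×10⁶ = 8.03×10⁻¹⁵ W = 8.03 fW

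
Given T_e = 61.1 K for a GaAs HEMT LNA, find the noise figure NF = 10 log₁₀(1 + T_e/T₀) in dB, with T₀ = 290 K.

F = 1 + T_e/T₀ = 1 + 61.1/290 = 1.21069
NF = 10 log₁₀(1.21069) = 0.830 dB

0.830 dB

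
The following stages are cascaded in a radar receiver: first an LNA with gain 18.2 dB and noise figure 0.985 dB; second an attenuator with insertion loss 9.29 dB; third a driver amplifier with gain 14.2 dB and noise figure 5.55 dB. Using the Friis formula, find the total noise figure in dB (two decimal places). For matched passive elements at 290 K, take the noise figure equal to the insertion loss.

Convert to linear (a loss of L dB is a gain of −L dB): F_i = 10^(NF_i/10), G_i = 10^(G_i,dB/10)
  Stage 1: F_1 = 10^(0.985/10) = 1.255, G_1 = 10^(18.2/10) = 66.07
  Stage 2: F_2 = 10^(9.29/10) = 8.492, G_2 = 10^(−9.29/10) = 0.1178
  Stage 3: F_3 = 10^(5.55/10) = 3.589, G_3 = 10^(14.2/10) = 26.30
Friis cascade:
  F = 1.255 + (8.492 − 1)/66.07 + (3.589 − 1)/7.780 = 1.701
NF = 10 log₁₀(1.701) = 2.31 dB

2.31 dB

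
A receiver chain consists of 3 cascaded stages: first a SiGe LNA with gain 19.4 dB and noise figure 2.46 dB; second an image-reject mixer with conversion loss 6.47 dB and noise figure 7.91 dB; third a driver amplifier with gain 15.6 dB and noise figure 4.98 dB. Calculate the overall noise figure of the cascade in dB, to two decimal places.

Convert to linear (a loss of L dB is a gain of −L dB): F_i = 10^(NF_i/10), G_i = 10^(G_i,dB/10)
  Stage 1: F_1 = 10^(2.46/10) = 1.762, G_1 = 10^(19.4/10) = 87.10
  Stage 2: F_2 = 10^(7.91/10) = 6.180, G_2 = 10^(−6.47/10) = 0.2254
  Stage 3: F_3 = 10^(4.98/10) = 3.148, G_3 = 10^(15.6/10) = 36.31
Friis cascade:
  F = 1.762 + (6.180 − 1)/87.10 + (3.148 − 1)/19.63 = 1.931
NF = 10 log₁₀(1.931) = 2.86 dB

2.86 dB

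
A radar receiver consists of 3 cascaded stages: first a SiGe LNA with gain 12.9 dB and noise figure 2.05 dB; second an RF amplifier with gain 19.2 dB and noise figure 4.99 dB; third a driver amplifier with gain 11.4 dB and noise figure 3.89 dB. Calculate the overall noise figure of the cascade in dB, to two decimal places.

Convert to linear (a loss of L dB is a gain of −L dB): F_i = 10^(NF_i/10), G_i = 10^(G_i,dB/10)
  Stage 1: F_1 = 10^(2.05/10) = 1.603, G_1 = 10^(12.9/10) = 19.50
  Stage 2: F_2 = 10^(4.99/10) = 3.155, G_2 = 10^(19.2/10) = 83.18
  Stage 3: F_3 = 10^(3.89/10) = 2.449, G_3 = 10^(11.4/10) = 13.80
Friis cascade:
  F = 1.603 + (3.155 − 1)/19.50 + (2.449 − 1)/1622 = 1.715
NF = 10 log₁₀(1.715) = 2.34 dB

2.34 dB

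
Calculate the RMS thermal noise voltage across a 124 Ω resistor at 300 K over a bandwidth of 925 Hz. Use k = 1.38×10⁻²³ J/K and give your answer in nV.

V_n = √(4kTRB)
4kTRB = 4 × 1.38×10⁻²³ × 300 × 1.24×10² × 9.25×10² = 1.90×10⁻¹⁵ V²
V_n = √(1.90×10⁻¹⁵) = 4.36×10⁻⁸ V = 43.6 nV

43.6 nV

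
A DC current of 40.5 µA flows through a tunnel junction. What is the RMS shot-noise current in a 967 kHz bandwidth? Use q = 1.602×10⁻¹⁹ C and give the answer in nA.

I_n = √(2qI·B)
2qI·B = 2 × 1.602×10⁻¹⁹ × 4.05×10⁻⁵ × 9.67×10⁵ = 1.25×10⁻¹⁷ A²
I_n = √(1.25×10⁻¹⁷) = 3.54×10⁻⁹ A = 3.54 nA

3.54 nA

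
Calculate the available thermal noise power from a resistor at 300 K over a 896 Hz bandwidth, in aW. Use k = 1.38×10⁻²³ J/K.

3.71 aW

P_n = kTB = 1.38×10⁻²³ × 300 × 8.96×10² = 3.71×10⁻¹⁸ W = 3.71 aW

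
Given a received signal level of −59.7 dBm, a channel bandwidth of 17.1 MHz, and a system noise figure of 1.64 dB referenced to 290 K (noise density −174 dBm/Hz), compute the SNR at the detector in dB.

Noise floor: N = −174 + 10 log₁₀(B) + NF
10 log₁₀(1.71×10⁷) = 72.33 dB
N = −174 + 72.33 + 1.64 = −100.03 dBm
SNR = P_sig − N = −59.7 − (−100.03) = 40.33 dB → 40.3 dB

40.3 dB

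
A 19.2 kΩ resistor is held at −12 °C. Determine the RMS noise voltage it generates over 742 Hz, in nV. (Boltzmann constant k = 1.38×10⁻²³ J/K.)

T = −12 °C + 273.15 = 261.15 K
V_n = √(4kTRB)
4kTRB = 4 × 1.38×10⁻²³ × 261.15 × 1.92×10⁴ × 7.42×10² = 2.05×10⁻¹³ V²
V_n = √(2.05×10⁻¹³) = 4.53×10⁻⁷ V = 453 nV

453 nV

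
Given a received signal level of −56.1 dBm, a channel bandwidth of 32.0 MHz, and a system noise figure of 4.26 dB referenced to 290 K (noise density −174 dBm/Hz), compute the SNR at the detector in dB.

38.6 dB

Noise floor: N = −174 + 10 log₁₀(B) + NF
10 log₁₀(3.20×10⁷) = 75.05 dB
N = −174 + 75.05 + 4.26 = −94.69 dBm
SNR = P_sig − N = −56.1 − (−94.69) = 38.59 dB → 38.6 dB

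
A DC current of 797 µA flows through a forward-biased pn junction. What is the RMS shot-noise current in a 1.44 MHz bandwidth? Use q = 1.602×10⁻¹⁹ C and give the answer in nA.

I_n = √(2qI·B)
2qI·B = 2 × 1.602×10⁻¹⁹ × 7.97×10⁻⁴ × 1.44×10⁶ = 3.68×10⁻¹⁶ A²
I_n = √(3.68×10⁻¹⁶) = 1.92×10⁻⁸ A = 19.2 nA

19.2 nA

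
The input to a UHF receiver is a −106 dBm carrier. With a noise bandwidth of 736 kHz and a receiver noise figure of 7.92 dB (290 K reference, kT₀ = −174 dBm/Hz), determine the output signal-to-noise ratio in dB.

Noise floor: N = −174 + 10 log₁₀(B) + NF
10 log₁₀(7.36×10⁵) = 58.67 dB
N = −174 + 58.67 + 7.92 = −107.41 dBm
SNR = P_sig − N = −106 − (−107.41) = 1.41 dB → 1.4 dB

1.4 dB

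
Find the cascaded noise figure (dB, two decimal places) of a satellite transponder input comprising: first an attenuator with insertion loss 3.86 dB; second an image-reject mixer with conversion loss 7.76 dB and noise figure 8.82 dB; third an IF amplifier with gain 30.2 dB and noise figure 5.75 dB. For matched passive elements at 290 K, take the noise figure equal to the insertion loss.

17.68 dB

Convert to linear (a loss of L dB is a gain of −L dB): F_i = 10^(NF_i/10), G_i = 10^(G_i,dB/10)
  Stage 1: F_1 = 10^(3.86/10) = 2.432, G_1 = 10^(−3.86/10) = 0.4111
  Stage 2: F_2 = 10^(8.82/10) = 7.621, G_2 = 10^(−7.76/10) = 0.1675
  Stage 3: F_3 = 10^(5.75/10) = 3.758, G_3 = 10^(30.2/10) = 1047
Friis cascade:
  F = 2.432 + (7.621 − 1)/0.4111 + (3.758 − 1)/0.06887 = 58.59
NF = 10 log₁₀(58.59) = 17.68 dB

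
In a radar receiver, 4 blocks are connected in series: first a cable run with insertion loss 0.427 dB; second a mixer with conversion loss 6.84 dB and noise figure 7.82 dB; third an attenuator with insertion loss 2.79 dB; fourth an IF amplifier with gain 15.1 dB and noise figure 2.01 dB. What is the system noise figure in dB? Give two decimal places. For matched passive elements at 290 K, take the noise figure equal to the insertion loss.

Convert to linear (a loss of L dB is a gain of −L dB): F_i = 10^(NF_i/10), G_i = 10^(G_i,dB/10)
  Stage 1: F_1 = 10^(0.427/10) = 1.103, G_1 = 10^(−0.427/10) = 0.9064
  Stage 2: F_2 = 10^(7.82/10) = 6.053, G_2 = 10^(−6.84/10) = 0.2070
  Stage 3: F_3 = 10^(2.79/10) = 1.901, G_3 = 10^(−2.79/10) = 0.5260
  Stage 4: F_4 = 10^(2.01/10) = 1.589, G_4 = 10^(15.1/10) = 32.36
Friis cascade:
  F = 1.103 + (6.053 − 1)/0.9064 + (1.901 − 1)/0.1876 + (1.589 − 1)/0.09870 = 17.44
NF = 10 log₁₀(17.44) = 12.42 dB

12.42 dB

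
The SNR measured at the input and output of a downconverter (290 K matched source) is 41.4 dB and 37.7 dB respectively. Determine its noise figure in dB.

3.7 dB

NF (dB) = SNR_in(dB) − SNR_out(dB) when the source is at T₀
NF = 41.4 − 37.7 = 3.7 dB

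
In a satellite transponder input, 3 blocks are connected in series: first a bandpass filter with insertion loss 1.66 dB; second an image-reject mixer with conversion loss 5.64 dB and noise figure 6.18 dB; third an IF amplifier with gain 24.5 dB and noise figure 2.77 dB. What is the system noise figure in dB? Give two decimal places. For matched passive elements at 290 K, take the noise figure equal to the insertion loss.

10.36 dB

Convert to linear (a loss of L dB is a gain of −L dB): F_i = 10^(NF_i/10), G_i = 10^(G_i,dB/10)
  Stage 1: F_1 = 10^(1.66/10) = 1.466, G_1 = 10^(−1.66/10) = 0.6823
  Stage 2: F_2 = 10^(6.18/10) = 4.150, G_2 = 10^(−5.64/10) = 0.2729
  Stage 3: F_3 = 10^(2.77/10) = 1.892, G_3 = 10^(24.5/10) = 281.8
Friis cascade:
  F = 1.466 + (4.150 − 1)/0.6823 + (1.892 − 1)/0.1862 = 10.87
NF = 10 log₁₀(10.87) = 10.36 dB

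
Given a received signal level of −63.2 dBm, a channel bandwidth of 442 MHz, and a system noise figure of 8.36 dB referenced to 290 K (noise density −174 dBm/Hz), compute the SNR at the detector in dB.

16.0 dB

Noise floor: N = −174 + 10 log₁₀(B) + NF
10 log₁₀(4.42×10⁸) = 86.45 dB
N = −174 + 86.45 + 8.36 = −79.19 dBm
SNR = P_sig − N = −63.2 − (−79.19) = 15.99 dB → 16.0 dB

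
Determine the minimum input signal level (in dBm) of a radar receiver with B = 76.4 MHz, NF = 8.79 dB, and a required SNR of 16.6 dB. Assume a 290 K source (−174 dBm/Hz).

−69.8 dBm

Sensitivity = −174 + 10 log₁₀(B) + NF + SNR_min
= −174 + 78.83 + 8.79 + 16.6
= −69.78 dBm → −69.8 dBm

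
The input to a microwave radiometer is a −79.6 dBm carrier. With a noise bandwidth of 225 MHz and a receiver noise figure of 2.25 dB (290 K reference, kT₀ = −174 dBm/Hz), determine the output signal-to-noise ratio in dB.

Noise floor: N = −174 + 10 log₁₀(B) + NF
10 log₁₀(2.25×10⁸) = 83.52 dB
N = −174 + 83.52 + 2.25 = −88.23 dBm
SNR = P_sig − N = −79.6 − (−88.23) = 8.63 dB → 8.6 dB

8.6 dB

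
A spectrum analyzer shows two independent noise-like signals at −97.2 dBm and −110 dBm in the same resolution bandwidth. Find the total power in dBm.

Convert to linear, add, convert back:
P₁ = 1.91×10⁻¹³ W, P₂ = 1.00×10⁻¹⁴ W
P_tot = 2.01×10⁻¹³ W → 10 log₁₀(P_tot / 10⁻³) = −97.0 dBm

−97.0 dBm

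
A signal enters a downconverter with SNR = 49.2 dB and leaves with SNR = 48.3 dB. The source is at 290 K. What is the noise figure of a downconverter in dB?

NF (dB) = SNR_in(dB) − SNR_out(dB) when the source is at T₀
NF = 49.2 − 48.3 = 0.9 dB

0.9 dB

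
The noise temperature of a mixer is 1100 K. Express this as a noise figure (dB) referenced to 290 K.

6.81 dB

F = 1 + T_e/T₀ = 1 + 1100/290 = 4.7931
NF = 10 log₁₀(4.7931) = 6.81 dB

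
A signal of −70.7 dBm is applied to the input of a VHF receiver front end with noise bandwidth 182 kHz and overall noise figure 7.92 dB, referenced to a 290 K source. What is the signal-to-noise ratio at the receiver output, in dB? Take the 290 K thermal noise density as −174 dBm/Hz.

42.8 dB

Noise floor: N = −174 + 10 log₁₀(B) + NF
10 log₁₀(1.82×10⁵) = 52.6 dB
N = −174 + 52.6 + 7.92 = −113.48 dBm
SNR = P_sig − N = −70.7 − (−113.48) = 42.78 dB → 42.8 dB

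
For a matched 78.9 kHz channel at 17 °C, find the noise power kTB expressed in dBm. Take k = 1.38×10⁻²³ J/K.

−125.0 dBm

T = 17 °C + 273.15 = 290.15 K
P_n = kTB = 1.38×10⁻²³ × 290.15 × 7.89×10⁴ = 3.16×10⁻¹⁶ W
In dBm: 10 log₁₀(3.16×10⁻¹⁶ / 10⁻³) = −125.0 dBm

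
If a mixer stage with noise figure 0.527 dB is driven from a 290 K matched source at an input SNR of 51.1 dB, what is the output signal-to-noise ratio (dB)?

50.573 dB

By definition F = SNR_in/SNR_out, so in dB: SNR_out = SNR_in − NF
SNR_out = 51.1 − 0.527 = 50.573 dB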